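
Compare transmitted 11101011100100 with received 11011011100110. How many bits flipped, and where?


XOR: 00110000000010

3 error(s) at position(s): 2, 3, 12


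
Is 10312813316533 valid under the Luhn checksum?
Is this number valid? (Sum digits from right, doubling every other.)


Luhn sum = 50
50 mod 10 = 0

Valid (Luhn sum mod 10 = 0)


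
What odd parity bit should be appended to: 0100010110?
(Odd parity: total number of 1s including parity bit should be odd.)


Number of 1s in data: 4
Parity bit: 1

1


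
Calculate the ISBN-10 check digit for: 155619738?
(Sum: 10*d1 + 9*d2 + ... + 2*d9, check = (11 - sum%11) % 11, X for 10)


Weighted sum: 241
241 mod 11 = 10

Check digit: 1


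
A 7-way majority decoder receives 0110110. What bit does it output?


Ones: 4 out of 7
Threshold: 4

1 (4/7 voted 1)


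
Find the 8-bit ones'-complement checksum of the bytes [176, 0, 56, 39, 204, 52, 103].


Sum = 630 mod 256 = 118
Complement = 137

137


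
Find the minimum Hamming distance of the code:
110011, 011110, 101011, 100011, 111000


Comparing all pairs, minimum distance: 1
Can detect 0 errors, correct 0 errors

1


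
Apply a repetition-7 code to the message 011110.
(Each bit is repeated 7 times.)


Each bit -> 7 copies

000000011111111111111111111111111110000000


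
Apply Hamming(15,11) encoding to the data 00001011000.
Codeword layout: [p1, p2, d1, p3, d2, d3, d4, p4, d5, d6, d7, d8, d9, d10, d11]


Parity bits: p1=0, p2=1, p3=1, p4=1

010100011011000


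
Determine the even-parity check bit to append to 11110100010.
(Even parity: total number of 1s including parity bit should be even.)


Number of 1s in data: 6
Parity bit: 0

0


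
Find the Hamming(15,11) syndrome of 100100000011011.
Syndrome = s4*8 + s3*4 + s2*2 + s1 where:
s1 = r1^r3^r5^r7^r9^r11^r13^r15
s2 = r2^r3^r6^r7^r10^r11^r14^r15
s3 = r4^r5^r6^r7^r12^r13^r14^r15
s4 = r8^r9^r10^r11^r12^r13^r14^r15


s1=1, s2=1, s3=0, s4=0

Syndrome = 3 (error at position 3)


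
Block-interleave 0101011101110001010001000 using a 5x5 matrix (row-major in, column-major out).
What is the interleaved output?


Matrix:
  01010
  11101
  11000
  10100
  01000
Read columns: 0111011101010101000001000

0111011101010101000001000


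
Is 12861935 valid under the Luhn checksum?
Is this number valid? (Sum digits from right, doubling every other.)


Luhn sum = 39
39 mod 10 = 9

Invalid (Luhn sum mod 10 = 9)


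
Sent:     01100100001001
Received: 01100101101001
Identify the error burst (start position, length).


XOR: 00000001100000

Burst at position 7, length 2


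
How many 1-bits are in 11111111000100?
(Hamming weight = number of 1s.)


Counting 1s in 11111111000100

9


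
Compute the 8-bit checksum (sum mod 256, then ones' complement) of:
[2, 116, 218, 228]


Sum = 564 mod 256 = 52
Complement = 203

203


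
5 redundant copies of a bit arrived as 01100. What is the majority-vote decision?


Ones: 2 out of 5
Threshold: 3

0 (2/5 voted 1)


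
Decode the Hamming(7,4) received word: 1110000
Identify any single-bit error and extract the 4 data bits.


Syndrome = 0: no error detected

Data: 1000 (no errors)


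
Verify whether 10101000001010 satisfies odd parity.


Number of 1s: 5

Yes, parity is correct (5 ones)


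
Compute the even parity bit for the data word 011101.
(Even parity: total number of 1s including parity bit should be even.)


Number of 1s in data: 4
Parity bit: 0

0


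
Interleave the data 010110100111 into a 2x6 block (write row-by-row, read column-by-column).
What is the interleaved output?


Matrix:
  010110
  100111
Read columns: 011000111101

011000111101


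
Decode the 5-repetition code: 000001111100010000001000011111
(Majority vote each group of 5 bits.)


Groups: 00000, 11111, 00010, 00000, 10000, 11111
Majority votes: 010001

010001


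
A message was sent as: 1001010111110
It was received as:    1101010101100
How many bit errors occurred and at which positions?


XOR: 0100000010010

3 error(s) at position(s): 1, 8, 11


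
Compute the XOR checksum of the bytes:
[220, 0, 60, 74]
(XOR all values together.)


XOR chain: 220 ^ 0 ^ 60 ^ 74 = 170

170


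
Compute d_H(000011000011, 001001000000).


XOR: 001010000011
Count of 1s: 4

4


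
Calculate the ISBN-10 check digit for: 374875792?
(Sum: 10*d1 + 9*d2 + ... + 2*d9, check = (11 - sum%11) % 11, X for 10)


Weighted sum: 307
307 mod 11 = 10

Check digit: 1


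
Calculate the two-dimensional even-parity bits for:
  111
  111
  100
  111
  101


Row parities: 11110
Column parities: 110

Row P: 11110, Col P: 110, Corner: 0


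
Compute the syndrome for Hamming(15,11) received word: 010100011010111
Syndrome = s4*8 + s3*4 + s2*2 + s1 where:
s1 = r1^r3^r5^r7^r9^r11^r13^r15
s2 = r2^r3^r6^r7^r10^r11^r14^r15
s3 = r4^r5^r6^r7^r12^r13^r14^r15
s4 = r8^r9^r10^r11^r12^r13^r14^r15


s1=0, s2=0, s3=0, s4=0

Syndrome = 0 (no error)


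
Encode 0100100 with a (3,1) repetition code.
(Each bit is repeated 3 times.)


Each bit -> 3 copies

000111000000111000000


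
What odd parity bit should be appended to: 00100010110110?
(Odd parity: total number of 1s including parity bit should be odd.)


Number of 1s in data: 6
Parity bit: 1

1


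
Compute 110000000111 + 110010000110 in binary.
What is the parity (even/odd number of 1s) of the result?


110000000111 = 3079
110010000110 = 3206
Sum = 6285 = 1100010001101
1s count = 6

even parity (6 ones in 1100010001101)


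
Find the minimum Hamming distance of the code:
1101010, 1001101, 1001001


Comparing all pairs, minimum distance: 1
Can detect 0 errors, correct 0 errors

1


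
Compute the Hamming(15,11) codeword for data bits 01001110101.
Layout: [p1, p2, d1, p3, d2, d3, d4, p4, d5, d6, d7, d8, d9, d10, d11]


Parity bits: p1=1, p2=1, p3=1, p4=1

110110011110101


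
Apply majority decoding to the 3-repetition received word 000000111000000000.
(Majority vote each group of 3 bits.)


Groups: 000, 000, 111, 000, 000, 000
Majority votes: 001000

001000


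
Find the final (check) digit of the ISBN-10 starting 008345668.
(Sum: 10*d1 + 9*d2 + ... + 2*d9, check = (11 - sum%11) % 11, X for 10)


Weighted sum: 192
192 mod 11 = 5

Check digit: 6


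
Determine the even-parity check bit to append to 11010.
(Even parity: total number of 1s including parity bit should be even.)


Number of 1s in data: 3
Parity bit: 1

1


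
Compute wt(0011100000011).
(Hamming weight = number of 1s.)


Counting 1s in 0011100000011

5


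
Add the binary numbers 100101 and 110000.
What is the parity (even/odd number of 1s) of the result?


100101 = 37
110000 = 48
Sum = 85 = 1010101
1s count = 4

even parity (4 ones in 1010101)


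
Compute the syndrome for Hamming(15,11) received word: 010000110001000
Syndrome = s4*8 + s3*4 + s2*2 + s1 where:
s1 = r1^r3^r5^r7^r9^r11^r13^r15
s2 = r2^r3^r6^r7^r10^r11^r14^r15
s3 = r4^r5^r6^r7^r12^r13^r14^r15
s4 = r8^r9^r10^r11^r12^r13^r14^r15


s1=1, s2=0, s3=0, s4=0

Syndrome = 1 (error at position 1)


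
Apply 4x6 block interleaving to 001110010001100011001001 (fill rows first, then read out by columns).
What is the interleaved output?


Matrix:
  001110
  010001
  100011
  001001
Read columns: 001001001001100010100111

001001001001100010100111


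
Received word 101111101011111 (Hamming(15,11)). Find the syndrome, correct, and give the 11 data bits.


Syndrome = 0: no error detected

Data: 11111011111 (no errors)


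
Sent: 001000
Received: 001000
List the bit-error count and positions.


XOR: 000000

0 errors (received matches sent)


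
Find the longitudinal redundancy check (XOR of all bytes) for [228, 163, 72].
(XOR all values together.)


XOR chain: 228 ^ 163 ^ 72 = 15

15


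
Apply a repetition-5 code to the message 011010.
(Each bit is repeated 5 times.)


Each bit -> 5 copies

000001111111111000001111100000


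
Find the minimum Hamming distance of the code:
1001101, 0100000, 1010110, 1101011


Comparing all pairs, minimum distance: 3
Can detect 2 errors, correct 1 errors

3


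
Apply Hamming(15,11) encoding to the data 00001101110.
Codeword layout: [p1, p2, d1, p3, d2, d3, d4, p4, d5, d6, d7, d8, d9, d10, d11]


Parity bits: p1=0, p2=0, p3=1, p4=1

000100011101110


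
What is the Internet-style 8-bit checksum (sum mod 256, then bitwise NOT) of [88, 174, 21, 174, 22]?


Sum = 479 mod 256 = 223
Complement = 32

32


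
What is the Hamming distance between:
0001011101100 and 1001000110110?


XOR: 1000011011010
Count of 1s: 6

6


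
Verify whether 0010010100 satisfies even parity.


Number of 1s: 3

No, parity error (3 ones)


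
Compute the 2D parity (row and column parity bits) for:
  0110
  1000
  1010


Row parities: 010
Column parities: 0100

Row P: 010, Col P: 0100, Corner: 1


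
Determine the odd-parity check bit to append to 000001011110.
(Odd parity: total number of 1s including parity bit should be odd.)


Number of 1s in data: 5
Parity bit: 0

0


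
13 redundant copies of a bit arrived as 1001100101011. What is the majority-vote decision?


Ones: 7 out of 13
Threshold: 7

1 (7/13 voted 1)


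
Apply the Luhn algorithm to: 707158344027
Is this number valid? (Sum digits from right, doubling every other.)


Luhn sum = 49
49 mod 10 = 9

Invalid (Luhn sum mod 10 = 9)


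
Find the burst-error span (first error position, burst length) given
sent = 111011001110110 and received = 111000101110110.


XOR: 000011100000000

Burst at position 4, length 3


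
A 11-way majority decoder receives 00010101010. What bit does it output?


Ones: 4 out of 11
Threshold: 6

0 (4/11 voted 1)


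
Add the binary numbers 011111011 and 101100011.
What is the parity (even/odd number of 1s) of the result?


011111011 = 251
101100011 = 355
Sum = 606 = 1001011110
1s count = 6

even parity (6 ones in 1001011110)


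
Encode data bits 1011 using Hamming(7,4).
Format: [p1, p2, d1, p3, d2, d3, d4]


Parity bits: p1=0, p2=1, p3=0

0110011


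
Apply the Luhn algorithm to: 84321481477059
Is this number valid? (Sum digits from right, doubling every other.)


Luhn sum = 63
63 mod 10 = 3

Invalid (Luhn sum mod 10 = 3)


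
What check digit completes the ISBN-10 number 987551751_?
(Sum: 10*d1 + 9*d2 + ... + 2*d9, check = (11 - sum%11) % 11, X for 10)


Weighted sum: 333
333 mod 11 = 3

Check digit: 8


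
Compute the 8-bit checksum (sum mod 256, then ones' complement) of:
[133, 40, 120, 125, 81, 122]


Sum = 621 mod 256 = 109
Complement = 146

146


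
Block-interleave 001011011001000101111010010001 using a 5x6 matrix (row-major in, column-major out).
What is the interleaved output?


Matrix:
  001011
  011001
  000101
  111010
  010001
Read columns: 000100101111010001001001011101

000100101111010001001001011101


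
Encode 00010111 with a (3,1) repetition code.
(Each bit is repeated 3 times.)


Each bit -> 3 copies

000000000111000111111111


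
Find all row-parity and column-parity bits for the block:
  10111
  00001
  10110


Row parities: 011
Column parities: 00000

Row P: 011, Col P: 00000, Corner: 0


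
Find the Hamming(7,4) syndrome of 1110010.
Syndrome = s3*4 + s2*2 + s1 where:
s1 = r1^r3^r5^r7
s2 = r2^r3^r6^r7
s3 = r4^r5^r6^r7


s1=0, s2=1, s3=1

Syndrome = 6 (error at position 6)


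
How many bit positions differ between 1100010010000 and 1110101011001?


XOR: 0010111001001
Count of 1s: 6

6


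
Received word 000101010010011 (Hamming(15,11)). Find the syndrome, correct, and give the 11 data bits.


Syndrome = 0: no error detected

Data: 00100010011 (no errors)


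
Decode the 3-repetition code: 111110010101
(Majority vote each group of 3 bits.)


Groups: 111, 110, 010, 101
Majority votes: 1101

1101


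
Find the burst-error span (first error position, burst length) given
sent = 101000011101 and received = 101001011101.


XOR: 000001000000

Burst at position 5, length 1


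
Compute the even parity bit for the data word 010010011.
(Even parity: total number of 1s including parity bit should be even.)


Number of 1s in data: 4
Parity bit: 0

0


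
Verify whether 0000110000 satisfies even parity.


Number of 1s: 2

Yes, parity is correct (2 ones)


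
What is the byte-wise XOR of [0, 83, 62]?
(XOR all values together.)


XOR chain: 0 ^ 83 ^ 62 = 109

109


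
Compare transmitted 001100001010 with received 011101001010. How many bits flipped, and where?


XOR: 010001000000

2 error(s) at position(s): 1, 5


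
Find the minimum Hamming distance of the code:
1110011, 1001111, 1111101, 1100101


Comparing all pairs, minimum distance: 2
Can detect 1 errors, correct 0 errors

2


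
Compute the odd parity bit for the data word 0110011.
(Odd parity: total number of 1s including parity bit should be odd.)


Number of 1s in data: 4
Parity bit: 1

1


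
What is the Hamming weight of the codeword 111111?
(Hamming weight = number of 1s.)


Counting 1s in 111111

6


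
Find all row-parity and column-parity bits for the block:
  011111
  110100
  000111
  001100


Row parities: 1110
Column parities: 100000

Row P: 1110, Col P: 100000, Corner: 1


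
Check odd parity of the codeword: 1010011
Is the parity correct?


Number of 1s: 4

No, parity error (4 ones)


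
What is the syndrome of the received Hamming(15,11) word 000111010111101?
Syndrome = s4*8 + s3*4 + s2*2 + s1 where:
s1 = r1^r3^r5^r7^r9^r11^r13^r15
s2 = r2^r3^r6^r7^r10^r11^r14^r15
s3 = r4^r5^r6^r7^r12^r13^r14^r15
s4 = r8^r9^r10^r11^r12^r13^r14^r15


s1=0, s2=0, s3=0, s4=0

Syndrome = 0 (no error)


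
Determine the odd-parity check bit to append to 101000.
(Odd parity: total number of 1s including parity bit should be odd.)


Number of 1s in data: 2
Parity bit: 1

1


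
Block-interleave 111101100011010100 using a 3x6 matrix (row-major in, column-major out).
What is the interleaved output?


Matrix:
  111101
  100011
  010100
Read columns: 110101100101010110

110101100101010110


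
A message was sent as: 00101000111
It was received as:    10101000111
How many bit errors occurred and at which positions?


XOR: 10000000000

1 error(s) at position(s): 0


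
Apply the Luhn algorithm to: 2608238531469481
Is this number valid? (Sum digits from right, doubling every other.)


Luhn sum = 79
79 mod 10 = 9

Invalid (Luhn sum mod 10 = 9)


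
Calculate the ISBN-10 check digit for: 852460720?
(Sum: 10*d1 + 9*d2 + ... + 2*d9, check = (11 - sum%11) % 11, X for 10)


Weighted sum: 239
239 mod 11 = 8

Check digit: 3


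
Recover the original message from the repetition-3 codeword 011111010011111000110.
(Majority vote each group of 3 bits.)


Groups: 011, 111, 010, 011, 111, 000, 110
Majority votes: 1101101

1101101


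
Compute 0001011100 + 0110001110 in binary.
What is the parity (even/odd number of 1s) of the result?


0001011100 = 92
0110001110 = 398
Sum = 490 = 111101010
1s count = 6

even parity (6 ones in 111101010)


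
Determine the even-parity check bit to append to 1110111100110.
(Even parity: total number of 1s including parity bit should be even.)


Number of 1s in data: 9
Parity bit: 1

1


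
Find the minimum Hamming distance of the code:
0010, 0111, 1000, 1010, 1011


Comparing all pairs, minimum distance: 1
Can detect 0 errors, correct 0 errors

1


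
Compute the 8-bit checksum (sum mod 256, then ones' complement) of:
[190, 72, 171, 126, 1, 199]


Sum = 759 mod 256 = 247
Complement = 8

8


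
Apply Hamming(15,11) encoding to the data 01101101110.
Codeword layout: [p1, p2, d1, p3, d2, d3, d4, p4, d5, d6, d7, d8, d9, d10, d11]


Parity bits: p1=1, p2=1, p3=1, p4=1

110111011101110


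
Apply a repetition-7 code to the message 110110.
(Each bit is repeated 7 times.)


Each bit -> 7 copies

111111111111110000000111111111111110000000


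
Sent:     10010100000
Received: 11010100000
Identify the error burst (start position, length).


XOR: 01000000000

Burst at position 1, length 1


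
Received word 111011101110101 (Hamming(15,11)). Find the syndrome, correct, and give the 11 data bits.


Syndrome = 14: error at position 14

Data: 11111110111 (corrected bit 14)


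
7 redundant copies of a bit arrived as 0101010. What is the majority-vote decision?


Ones: 3 out of 7
Threshold: 4

0 (3/7 voted 1)


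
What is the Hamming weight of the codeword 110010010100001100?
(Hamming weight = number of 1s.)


Counting 1s in 110010010100001100

7


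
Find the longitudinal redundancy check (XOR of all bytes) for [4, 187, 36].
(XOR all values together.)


XOR chain: 4 ^ 187 ^ 36 = 155

155


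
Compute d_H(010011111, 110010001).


XOR: 100001110
Count of 1s: 4

4


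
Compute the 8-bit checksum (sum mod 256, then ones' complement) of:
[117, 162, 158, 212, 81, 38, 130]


Sum = 898 mod 256 = 130
Complement = 125

125


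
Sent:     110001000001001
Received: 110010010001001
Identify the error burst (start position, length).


XOR: 000011010000000

Burst at position 4, length 4


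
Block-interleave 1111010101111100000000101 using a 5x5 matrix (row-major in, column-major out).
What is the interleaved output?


Matrix:
  11110
  10101
  11110
  00000
  00101
Read columns: 1110010100111011010001001

1110010100111011010001001


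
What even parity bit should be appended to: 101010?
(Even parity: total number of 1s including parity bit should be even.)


Number of 1s in data: 3
Parity bit: 1

1


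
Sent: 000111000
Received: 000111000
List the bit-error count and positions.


XOR: 000000000

0 errors (received matches sent)


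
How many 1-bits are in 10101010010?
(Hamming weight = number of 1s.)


Counting 1s in 10101010010

5


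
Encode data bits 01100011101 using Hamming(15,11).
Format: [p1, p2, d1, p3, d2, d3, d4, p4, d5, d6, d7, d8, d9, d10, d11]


Parity bits: p1=0, p2=1, p3=1, p4=0

010111000011101


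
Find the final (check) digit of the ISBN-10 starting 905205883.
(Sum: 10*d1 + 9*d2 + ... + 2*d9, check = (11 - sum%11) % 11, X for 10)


Weighted sum: 231
231 mod 11 = 0

Check digit: 0


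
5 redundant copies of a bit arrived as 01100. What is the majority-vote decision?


Ones: 2 out of 5
Threshold: 3

0 (2/5 voted 1)


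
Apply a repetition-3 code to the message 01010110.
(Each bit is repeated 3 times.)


Each bit -> 3 copies

000111000111000111111000


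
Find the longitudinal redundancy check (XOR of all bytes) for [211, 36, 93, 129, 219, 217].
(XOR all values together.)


XOR chain: 211 ^ 36 ^ 93 ^ 129 ^ 219 ^ 217 = 41

41


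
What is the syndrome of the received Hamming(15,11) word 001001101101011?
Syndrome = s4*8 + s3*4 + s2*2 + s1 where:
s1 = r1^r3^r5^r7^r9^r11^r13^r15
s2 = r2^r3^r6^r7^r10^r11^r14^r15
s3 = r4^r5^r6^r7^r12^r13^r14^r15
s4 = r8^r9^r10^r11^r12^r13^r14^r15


s1=0, s2=0, s3=1, s4=1

Syndrome = 12 (error at position 12)


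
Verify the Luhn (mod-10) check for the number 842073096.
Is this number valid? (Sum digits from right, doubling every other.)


Luhn sum = 46
46 mod 10 = 6

Invalid (Luhn sum mod 10 = 6)


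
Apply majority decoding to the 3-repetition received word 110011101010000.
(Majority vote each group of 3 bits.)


Groups: 110, 011, 101, 010, 000
Majority votes: 11100

11100


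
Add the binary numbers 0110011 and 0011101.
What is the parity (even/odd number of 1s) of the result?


0110011 = 51
0011101 = 29
Sum = 80 = 1010000
1s count = 2

even parity (2 ones in 1010000)


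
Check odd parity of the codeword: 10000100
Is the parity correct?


Number of 1s: 2

No, parity error (2 ones)


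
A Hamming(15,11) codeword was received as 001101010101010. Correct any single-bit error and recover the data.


Syndrome = 1: error at position 1

Data: 10100101010 (corrected bit 1)


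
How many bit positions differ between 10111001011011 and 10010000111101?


XOR: 00101001100110
Count of 1s: 6

6


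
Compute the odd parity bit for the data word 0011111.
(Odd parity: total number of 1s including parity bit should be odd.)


Number of 1s in data: 5
Parity bit: 0

0


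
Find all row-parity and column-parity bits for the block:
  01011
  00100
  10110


Row parities: 111
Column parities: 11001

Row P: 111, Col P: 11001, Corner: 1


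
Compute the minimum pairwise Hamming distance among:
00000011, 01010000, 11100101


Comparing all pairs, minimum distance: 4
Can detect 3 errors, correct 1 errors

4


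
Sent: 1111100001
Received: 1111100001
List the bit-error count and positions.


XOR: 0000000000

0 errors (received matches sent)


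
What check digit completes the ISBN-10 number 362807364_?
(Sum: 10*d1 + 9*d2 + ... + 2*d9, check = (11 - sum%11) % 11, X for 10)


Weighted sum: 229
229 mod 11 = 9

Check digit: 2


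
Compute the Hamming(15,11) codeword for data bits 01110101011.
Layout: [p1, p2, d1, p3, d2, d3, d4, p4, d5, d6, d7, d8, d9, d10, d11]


Parity bits: p1=1, p2=1, p3=0, p4=0

110011100101011


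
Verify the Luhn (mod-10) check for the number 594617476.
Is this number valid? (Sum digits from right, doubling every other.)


Luhn sum = 42
42 mod 10 = 2

Invalid (Luhn sum mod 10 = 2)


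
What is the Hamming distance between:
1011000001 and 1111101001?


XOR: 0100101000
Count of 1s: 3

3


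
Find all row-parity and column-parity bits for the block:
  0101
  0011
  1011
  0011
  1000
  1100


Row parities: 001010
Column parities: 1010

Row P: 001010, Col P: 1010, Corner: 0


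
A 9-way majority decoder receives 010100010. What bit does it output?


Ones: 3 out of 9
Threshold: 5

0 (3/9 voted 1)


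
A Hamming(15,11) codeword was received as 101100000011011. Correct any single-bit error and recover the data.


Syndrome = 0: no error detected

Data: 10000011011 (no errors)


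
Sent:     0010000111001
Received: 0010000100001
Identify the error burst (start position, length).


XOR: 0000000011000

Burst at position 8, length 2


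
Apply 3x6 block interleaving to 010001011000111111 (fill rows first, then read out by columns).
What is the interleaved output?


Matrix:
  010001
  011000
  111111
Read columns: 001111011001001101

001111011001001101


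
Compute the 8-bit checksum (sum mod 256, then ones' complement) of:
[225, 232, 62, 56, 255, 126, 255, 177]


Sum = 1388 mod 256 = 108
Complement = 147

147


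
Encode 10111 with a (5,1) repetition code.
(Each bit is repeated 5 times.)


Each bit -> 5 copies

1111100000111111111111111


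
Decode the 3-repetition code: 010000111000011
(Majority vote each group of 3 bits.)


Groups: 010, 000, 111, 000, 011
Majority votes: 00101

00101


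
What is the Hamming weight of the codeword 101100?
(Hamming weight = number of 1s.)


Counting 1s in 101100

3


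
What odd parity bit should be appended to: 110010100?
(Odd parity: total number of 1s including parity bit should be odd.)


Number of 1s in data: 4
Parity bit: 1

1


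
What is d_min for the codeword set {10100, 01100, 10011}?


Comparing all pairs, minimum distance: 2
Can detect 1 errors, correct 0 errors

2


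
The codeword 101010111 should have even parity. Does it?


Number of 1s: 6

Yes, parity is correct (6 ones)


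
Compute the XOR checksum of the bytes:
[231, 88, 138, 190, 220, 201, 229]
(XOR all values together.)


XOR chain: 231 ^ 88 ^ 138 ^ 190 ^ 220 ^ 201 ^ 229 = 123

123


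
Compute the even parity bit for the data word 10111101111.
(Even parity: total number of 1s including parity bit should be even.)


Number of 1s in data: 9
Parity bit: 1

1


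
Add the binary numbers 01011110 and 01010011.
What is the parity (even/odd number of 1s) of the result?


01011110 = 94
01010011 = 83
Sum = 177 = 10110001
1s count = 4

even parity (4 ones in 10110001)


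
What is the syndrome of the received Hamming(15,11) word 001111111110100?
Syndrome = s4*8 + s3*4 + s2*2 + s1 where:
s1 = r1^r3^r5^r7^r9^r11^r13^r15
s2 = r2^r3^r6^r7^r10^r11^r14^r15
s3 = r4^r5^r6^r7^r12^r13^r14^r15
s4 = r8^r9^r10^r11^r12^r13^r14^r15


s1=0, s2=1, s3=1, s4=1

Syndrome = 14 (error at position 14)


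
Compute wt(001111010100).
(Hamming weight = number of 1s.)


Counting 1s in 001111010100

6


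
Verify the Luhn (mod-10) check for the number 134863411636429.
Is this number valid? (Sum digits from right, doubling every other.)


Luhn sum = 63
63 mod 10 = 3

Invalid (Luhn sum mod 10 = 3)


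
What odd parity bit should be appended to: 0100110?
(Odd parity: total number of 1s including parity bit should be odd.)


Number of 1s in data: 3
Parity bit: 0

0


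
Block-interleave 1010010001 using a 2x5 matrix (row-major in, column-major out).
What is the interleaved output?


Matrix:
  10100
  10001
Read columns: 1100100001

1100100001


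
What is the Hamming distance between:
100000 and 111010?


XOR: 011010
Count of 1s: 3

3


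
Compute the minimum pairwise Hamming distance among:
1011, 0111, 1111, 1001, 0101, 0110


Comparing all pairs, minimum distance: 1
Can detect 0 errors, correct 0 errors

1


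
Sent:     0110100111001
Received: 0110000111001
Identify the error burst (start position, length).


XOR: 0000100000000

Burst at position 4, length 1


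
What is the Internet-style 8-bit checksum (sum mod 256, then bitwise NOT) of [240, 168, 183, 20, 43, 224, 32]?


Sum = 910 mod 256 = 142
Complement = 113

113


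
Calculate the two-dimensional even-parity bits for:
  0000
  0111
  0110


Row parities: 010
Column parities: 0001

Row P: 010, Col P: 0001, Corner: 1


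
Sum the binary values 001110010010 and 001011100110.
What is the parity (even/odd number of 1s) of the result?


001110010010 = 914
001011100110 = 742
Sum = 1656 = 11001111000
1s count = 6

even parity (6 ones in 11001111000)


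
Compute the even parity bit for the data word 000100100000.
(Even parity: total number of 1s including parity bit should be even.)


Number of 1s in data: 2
Parity bit: 0

0


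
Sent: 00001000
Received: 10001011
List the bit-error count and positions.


XOR: 10000011

3 error(s) at position(s): 0, 6, 7


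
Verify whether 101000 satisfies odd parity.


Number of 1s: 2

No, parity error (2 ones)


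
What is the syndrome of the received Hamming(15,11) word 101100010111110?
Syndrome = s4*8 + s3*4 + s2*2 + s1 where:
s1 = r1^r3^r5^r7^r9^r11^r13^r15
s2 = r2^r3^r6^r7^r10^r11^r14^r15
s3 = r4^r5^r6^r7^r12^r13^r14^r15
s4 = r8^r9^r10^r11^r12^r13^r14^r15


s1=0, s2=0, s3=0, s4=0

Syndrome = 0 (no error)


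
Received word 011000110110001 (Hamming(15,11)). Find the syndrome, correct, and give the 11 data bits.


Syndrome = 0: no error detected

Data: 10010110001 (no errors)


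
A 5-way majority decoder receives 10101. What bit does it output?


Ones: 3 out of 5
Threshold: 3

1 (3/5 voted 1)


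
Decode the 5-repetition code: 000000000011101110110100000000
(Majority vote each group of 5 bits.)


Groups: 00000, 00000, 11101, 11011, 01000, 00000
Majority votes: 001100

001100


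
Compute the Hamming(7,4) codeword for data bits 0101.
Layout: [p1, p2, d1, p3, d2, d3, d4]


Parity bits: p1=0, p2=1, p3=0

0100101


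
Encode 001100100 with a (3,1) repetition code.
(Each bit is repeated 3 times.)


Each bit -> 3 copies

000000111111000000111000000


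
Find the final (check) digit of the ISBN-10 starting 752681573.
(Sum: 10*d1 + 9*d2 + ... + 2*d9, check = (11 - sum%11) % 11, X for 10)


Weighted sum: 273
273 mod 11 = 9

Check digit: 2


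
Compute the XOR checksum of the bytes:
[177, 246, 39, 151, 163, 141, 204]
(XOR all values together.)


XOR chain: 177 ^ 246 ^ 39 ^ 151 ^ 163 ^ 141 ^ 204 = 21

21


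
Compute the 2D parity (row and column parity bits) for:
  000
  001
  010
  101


Row parities: 0110
Column parities: 110

Row P: 0110, Col P: 110, Corner: 0


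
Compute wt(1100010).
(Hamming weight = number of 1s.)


Counting 1s in 1100010

3


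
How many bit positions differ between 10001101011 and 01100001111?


XOR: 11101100100
Count of 1s: 6

6


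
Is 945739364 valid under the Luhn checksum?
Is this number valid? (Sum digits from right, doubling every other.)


Luhn sum = 49
49 mod 10 = 9

Invalid (Luhn sum mod 10 = 9)


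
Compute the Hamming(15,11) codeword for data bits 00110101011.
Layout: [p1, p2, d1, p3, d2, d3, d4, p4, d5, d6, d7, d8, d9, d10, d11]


Parity bits: p1=0, p2=1, p3=1, p4=0

010101100101011


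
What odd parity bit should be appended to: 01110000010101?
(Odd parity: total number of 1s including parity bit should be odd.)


Number of 1s in data: 6
Parity bit: 1

1


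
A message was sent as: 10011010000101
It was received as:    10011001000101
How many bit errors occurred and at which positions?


XOR: 00000011000000

2 error(s) at position(s): 6, 7


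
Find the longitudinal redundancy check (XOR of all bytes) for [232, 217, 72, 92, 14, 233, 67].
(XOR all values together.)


XOR chain: 232 ^ 217 ^ 72 ^ 92 ^ 14 ^ 233 ^ 67 = 129

129


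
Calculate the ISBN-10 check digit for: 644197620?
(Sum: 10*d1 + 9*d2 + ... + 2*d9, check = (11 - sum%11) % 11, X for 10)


Weighted sum: 254
254 mod 11 = 1

Check digit: X


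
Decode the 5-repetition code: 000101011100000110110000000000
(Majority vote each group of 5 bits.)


Groups: 00010, 10111, 00000, 11011, 00000, 00000
Majority votes: 010100

010100


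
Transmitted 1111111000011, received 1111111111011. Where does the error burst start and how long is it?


XOR: 0000000111000

Burst at position 7, length 3


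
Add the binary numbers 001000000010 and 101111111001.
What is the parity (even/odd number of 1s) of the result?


001000000010 = 514
101111111001 = 3065
Sum = 3579 = 110111111011
1s count = 10

even parity (10 ones in 110111111011)


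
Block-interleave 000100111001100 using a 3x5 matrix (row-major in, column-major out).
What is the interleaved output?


Matrix:
  00010
  01110
  01100
Read columns: 000011011110000

000011011110000


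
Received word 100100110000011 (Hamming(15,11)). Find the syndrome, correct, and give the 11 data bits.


Syndrome = 11: error at position 11

Data: 00010010011 (corrected bit 11)


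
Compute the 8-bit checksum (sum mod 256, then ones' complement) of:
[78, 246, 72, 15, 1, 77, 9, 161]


Sum = 659 mod 256 = 147
Complement = 108

108


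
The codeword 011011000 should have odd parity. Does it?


Number of 1s: 4

No, parity error (4 ones)


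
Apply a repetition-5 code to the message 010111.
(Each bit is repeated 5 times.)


Each bit -> 5 copies

000001111100000111111111111111


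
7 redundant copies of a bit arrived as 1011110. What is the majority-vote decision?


Ones: 5 out of 7
Threshold: 4

1 (5/7 voted 1)


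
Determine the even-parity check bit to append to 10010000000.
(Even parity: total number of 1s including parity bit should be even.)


Number of 1s in data: 2
Parity bit: 0

0


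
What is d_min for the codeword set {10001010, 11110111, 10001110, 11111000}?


Comparing all pairs, minimum distance: 1
Can detect 0 errors, correct 0 errors

1


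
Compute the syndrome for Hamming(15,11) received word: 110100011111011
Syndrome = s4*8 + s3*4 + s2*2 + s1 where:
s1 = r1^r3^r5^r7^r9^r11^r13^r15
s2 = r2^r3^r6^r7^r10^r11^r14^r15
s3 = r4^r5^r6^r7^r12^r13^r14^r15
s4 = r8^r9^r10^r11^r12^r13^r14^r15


s1=0, s2=1, s3=0, s4=1

Syndrome = 10 (error at position 10)


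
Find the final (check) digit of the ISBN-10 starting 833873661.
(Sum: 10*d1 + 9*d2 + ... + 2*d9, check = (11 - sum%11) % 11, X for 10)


Weighted sum: 288
288 mod 11 = 2

Check digit: 9


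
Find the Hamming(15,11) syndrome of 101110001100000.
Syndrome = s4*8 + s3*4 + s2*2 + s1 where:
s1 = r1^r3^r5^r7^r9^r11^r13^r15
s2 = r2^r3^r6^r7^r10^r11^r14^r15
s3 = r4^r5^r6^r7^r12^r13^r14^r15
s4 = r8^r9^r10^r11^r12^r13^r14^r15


s1=0, s2=0, s3=0, s4=0

Syndrome = 0 (no error)


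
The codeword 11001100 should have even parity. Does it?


Number of 1s: 4

Yes, parity is correct (4 ones)


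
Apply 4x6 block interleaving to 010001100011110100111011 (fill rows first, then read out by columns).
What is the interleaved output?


Matrix:
  010001
  100011
  110100
  111011
Read columns: 011110110001001001011101

011110110001001001011101


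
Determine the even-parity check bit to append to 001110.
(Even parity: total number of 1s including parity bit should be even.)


Number of 1s in data: 3
Parity bit: 1

1


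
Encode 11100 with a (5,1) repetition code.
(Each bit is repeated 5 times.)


Each bit -> 5 copies

1111111111111110000000000


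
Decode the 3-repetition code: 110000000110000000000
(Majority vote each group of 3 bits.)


Groups: 110, 000, 000, 110, 000, 000, 000
Majority votes: 1001000

1001000


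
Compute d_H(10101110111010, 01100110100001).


XOR: 11001000011011
Count of 1s: 7

7


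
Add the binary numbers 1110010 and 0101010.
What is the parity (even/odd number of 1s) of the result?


1110010 = 114
0101010 = 42
Sum = 156 = 10011100
1s count = 4

even parity (4 ones in 10011100)


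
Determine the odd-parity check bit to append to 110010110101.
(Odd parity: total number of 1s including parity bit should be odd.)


Number of 1s in data: 7
Parity bit: 0

0


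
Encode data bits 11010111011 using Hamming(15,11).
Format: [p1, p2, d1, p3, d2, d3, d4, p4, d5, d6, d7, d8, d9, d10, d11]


Parity bits: p1=1, p2=0, p3=1, p4=1

101110110111011


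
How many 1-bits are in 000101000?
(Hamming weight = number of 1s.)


Counting 1s in 000101000

2


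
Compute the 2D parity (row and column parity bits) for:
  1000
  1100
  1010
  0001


Row parities: 1001
Column parities: 1111

Row P: 1001, Col P: 1111, Corner: 0


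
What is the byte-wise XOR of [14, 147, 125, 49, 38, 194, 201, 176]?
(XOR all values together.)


XOR chain: 14 ^ 147 ^ 125 ^ 49 ^ 38 ^ 194 ^ 201 ^ 176 = 76

76


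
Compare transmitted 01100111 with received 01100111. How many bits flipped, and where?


XOR: 00000000

0 errors (received matches sent)


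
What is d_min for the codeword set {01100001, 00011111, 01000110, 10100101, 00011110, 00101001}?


Comparing all pairs, minimum distance: 1
Can detect 0 errors, correct 0 errors

1


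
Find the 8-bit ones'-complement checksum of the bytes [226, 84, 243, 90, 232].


Sum = 875 mod 256 = 107
Complement = 148

148


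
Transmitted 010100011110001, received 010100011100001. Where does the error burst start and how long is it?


XOR: 000000000010000

Burst at position 10, length 1


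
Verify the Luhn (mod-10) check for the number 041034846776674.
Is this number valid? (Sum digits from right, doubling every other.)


Luhn sum = 72
72 mod 10 = 2

Invalid (Luhn sum mod 10 = 2)


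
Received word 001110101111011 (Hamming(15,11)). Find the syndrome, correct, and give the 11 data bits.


Syndrome = 0: no error detected

Data: 11011111011 (no errors)


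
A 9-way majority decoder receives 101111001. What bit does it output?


Ones: 6 out of 9
Threshold: 5

1 (6/9 voted 1)


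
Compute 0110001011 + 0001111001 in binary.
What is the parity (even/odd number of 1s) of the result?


0110001011 = 395
0001111001 = 121
Sum = 516 = 1000000100
1s count = 2

even parity (2 ones in 1000000100)


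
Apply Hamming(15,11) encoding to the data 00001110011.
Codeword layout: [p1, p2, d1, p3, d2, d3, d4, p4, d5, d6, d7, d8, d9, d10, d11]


Parity bits: p1=1, p2=0, p3=0, p4=1

100000011110011


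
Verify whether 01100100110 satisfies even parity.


Number of 1s: 5

No, parity error (5 ones)


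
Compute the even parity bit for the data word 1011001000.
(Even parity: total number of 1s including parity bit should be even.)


Number of 1s in data: 4
Parity bit: 0

0


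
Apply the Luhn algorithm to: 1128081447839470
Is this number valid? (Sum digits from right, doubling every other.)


Luhn sum = 72
72 mod 10 = 2

Invalid (Luhn sum mod 10 = 2)


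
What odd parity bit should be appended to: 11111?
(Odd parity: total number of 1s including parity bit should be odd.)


Number of 1s in data: 5
Parity bit: 0

0


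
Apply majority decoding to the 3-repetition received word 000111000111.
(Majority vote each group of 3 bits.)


Groups: 000, 111, 000, 111
Majority votes: 0101

0101


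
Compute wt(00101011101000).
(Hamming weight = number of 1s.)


Counting 1s in 00101011101000

6


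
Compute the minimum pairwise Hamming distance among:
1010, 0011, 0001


Comparing all pairs, minimum distance: 1
Can detect 0 errors, correct 0 errors

1


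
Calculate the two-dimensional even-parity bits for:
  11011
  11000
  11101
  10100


Row parities: 0000
Column parities: 01010

Row P: 0000, Col P: 01010, Corner: 0


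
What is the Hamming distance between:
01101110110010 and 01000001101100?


XOR: 00101111011110
Count of 1s: 9

9


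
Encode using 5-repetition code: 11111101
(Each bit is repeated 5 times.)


Each bit -> 5 copies

1111111111111111111111111111110000011111


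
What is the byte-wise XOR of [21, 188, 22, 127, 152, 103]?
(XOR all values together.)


XOR chain: 21 ^ 188 ^ 22 ^ 127 ^ 152 ^ 103 = 63

63


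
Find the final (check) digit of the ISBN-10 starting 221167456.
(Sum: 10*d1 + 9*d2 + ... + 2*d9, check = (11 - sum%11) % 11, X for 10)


Weighted sum: 167
167 mod 11 = 2

Check digit: 9


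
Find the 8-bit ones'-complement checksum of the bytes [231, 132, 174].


Sum = 537 mod 256 = 25
Complement = 230

230


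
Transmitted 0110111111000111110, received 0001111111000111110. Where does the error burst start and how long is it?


XOR: 0111000000000000000

Burst at position 1, length 3


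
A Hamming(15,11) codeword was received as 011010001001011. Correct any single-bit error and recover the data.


Syndrome = 0: no error detected

Data: 11001001011 (no errors)


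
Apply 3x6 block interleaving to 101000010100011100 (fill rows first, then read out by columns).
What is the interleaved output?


Matrix:
  101000
  010100
  011100
Read columns: 100011101011000000

100011101011000000


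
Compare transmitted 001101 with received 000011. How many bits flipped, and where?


XOR: 001110

3 error(s) at position(s): 2, 3, 4


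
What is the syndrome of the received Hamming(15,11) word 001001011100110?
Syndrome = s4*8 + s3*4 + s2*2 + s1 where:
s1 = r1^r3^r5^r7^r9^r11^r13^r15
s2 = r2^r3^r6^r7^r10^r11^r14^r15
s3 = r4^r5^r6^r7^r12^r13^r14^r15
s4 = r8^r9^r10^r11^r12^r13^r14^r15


s1=1, s2=0, s3=1, s4=1

Syndrome = 13 (error at position 13)


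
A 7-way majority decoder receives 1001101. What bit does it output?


Ones: 4 out of 7
Threshold: 4

1 (4/7 voted 1)


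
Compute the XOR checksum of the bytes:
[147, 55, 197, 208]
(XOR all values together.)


XOR chain: 147 ^ 55 ^ 197 ^ 208 = 177

177


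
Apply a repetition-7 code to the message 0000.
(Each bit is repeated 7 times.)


Each bit -> 7 copies

0000000000000000000000000000


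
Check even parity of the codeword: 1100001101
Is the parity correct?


Number of 1s: 5

No, parity error (5 ones)


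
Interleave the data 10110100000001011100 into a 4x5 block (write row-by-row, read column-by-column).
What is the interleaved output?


Matrix:
  10110
  10000
  00010
  11100
Read columns: 11010001100110100000

11010001100110100000
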